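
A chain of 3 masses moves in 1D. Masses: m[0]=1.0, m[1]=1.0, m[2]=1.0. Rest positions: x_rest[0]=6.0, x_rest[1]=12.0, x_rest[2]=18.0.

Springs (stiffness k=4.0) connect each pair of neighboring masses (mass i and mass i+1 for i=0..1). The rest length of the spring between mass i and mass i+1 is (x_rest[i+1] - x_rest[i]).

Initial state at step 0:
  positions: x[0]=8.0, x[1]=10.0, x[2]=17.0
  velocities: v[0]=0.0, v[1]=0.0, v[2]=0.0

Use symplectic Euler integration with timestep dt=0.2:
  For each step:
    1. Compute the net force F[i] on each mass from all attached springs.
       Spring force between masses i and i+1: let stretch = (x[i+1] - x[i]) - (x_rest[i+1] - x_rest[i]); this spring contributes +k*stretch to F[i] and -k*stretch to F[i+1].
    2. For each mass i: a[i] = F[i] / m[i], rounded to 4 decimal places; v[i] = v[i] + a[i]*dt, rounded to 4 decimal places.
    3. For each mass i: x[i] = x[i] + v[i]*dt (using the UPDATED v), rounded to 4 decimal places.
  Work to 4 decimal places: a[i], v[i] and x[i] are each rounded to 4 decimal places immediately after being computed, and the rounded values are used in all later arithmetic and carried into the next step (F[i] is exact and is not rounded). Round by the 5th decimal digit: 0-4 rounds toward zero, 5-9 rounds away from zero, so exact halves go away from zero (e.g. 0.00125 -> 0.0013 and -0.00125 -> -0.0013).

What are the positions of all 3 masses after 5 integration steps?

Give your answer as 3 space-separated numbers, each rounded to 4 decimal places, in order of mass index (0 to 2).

Answer: 4.0971 12.9672 17.9357

Derivation:
Step 0: x=[8.0000 10.0000 17.0000] v=[0.0000 0.0000 0.0000]
Step 1: x=[7.3600 10.8000 16.8400] v=[-3.2000 4.0000 -0.8000]
Step 2: x=[6.3104 12.0160 16.6736] v=[-5.2480 6.0800 -0.8320]
Step 3: x=[5.2137 13.0643 16.7220] v=[-5.4835 5.2416 0.2419]
Step 4: x=[4.4131 13.4418 17.1451] v=[-4.0030 1.8873 2.1157]
Step 5: x=[4.0971 12.9672 17.9357] v=[-1.5800 -2.3730 3.9531]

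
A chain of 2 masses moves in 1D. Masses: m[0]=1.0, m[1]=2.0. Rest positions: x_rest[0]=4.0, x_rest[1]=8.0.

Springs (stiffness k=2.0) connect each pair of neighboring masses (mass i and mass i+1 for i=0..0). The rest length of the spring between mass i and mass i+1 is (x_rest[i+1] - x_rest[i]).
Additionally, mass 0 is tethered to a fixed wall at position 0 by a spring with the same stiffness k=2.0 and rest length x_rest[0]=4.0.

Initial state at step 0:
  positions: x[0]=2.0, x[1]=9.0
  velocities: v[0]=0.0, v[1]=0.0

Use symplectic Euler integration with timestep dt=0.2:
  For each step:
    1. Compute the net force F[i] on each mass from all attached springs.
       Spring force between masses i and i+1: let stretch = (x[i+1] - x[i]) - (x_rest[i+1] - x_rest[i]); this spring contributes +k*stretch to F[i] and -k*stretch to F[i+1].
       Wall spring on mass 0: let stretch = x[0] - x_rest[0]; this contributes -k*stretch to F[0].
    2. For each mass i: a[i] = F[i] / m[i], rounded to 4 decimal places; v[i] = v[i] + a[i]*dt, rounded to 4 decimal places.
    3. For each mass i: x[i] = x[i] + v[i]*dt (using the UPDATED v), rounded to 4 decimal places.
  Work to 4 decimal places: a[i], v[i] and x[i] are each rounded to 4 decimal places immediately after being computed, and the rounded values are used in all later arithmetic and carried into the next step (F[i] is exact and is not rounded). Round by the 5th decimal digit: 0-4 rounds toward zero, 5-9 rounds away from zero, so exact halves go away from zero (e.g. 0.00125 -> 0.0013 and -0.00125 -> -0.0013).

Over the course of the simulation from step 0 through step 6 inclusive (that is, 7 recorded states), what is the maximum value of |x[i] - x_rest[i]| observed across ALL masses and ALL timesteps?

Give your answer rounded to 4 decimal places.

Step 0: x=[2.0000 9.0000] v=[0.0000 0.0000]
Step 1: x=[2.4000 8.8800] v=[2.0000 -0.6000]
Step 2: x=[3.1264 8.6608] v=[3.6320 -1.0960]
Step 3: x=[4.0454 8.3802] v=[4.5952 -1.4029]
Step 4: x=[4.9876 8.0862] v=[4.7110 -1.4699]
Step 5: x=[5.7787 7.8283] v=[3.9554 -1.2896]
Step 6: x=[6.2715 7.6484] v=[2.4638 -0.8995]
Max displacement = 2.2715

Answer: 2.2715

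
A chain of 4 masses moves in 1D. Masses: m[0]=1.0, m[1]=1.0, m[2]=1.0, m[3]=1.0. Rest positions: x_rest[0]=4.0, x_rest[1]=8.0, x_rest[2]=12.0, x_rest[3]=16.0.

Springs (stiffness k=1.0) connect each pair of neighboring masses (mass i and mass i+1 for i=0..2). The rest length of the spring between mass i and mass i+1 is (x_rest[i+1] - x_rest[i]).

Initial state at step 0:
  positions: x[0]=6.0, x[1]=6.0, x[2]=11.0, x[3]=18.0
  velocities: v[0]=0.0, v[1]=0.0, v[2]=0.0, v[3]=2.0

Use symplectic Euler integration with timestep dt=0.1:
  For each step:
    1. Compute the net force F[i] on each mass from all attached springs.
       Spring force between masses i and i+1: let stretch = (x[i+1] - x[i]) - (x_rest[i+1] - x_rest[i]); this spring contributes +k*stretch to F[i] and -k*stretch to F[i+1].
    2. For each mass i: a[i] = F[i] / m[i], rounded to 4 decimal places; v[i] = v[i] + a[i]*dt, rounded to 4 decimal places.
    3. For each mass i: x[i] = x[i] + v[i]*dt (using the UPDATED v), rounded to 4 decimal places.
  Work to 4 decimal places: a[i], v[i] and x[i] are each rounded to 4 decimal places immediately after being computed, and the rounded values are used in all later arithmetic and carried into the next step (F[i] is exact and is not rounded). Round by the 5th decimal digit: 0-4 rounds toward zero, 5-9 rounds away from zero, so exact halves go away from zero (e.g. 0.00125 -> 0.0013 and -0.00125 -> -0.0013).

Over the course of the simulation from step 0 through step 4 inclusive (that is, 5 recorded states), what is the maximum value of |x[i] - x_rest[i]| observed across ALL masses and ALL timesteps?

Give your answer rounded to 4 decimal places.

Answer: 2.4877

Derivation:
Step 0: x=[6.0000 6.0000 11.0000 18.0000] v=[0.0000 0.0000 0.0000 2.0000]
Step 1: x=[5.9600 6.0500 11.0200 18.1700] v=[-0.4000 0.5000 0.2000 1.7000]
Step 2: x=[5.8809 6.1488 11.0618 18.3085] v=[-0.7910 0.9880 0.4180 1.3850]
Step 3: x=[5.7645 6.2941 11.1269 18.4145] v=[-1.1642 1.4525 0.6514 1.0603]
Step 4: x=[5.6134 6.4824 11.2166 18.4877] v=[-1.5112 1.8828 0.8969 0.7315]
Max displacement = 2.4877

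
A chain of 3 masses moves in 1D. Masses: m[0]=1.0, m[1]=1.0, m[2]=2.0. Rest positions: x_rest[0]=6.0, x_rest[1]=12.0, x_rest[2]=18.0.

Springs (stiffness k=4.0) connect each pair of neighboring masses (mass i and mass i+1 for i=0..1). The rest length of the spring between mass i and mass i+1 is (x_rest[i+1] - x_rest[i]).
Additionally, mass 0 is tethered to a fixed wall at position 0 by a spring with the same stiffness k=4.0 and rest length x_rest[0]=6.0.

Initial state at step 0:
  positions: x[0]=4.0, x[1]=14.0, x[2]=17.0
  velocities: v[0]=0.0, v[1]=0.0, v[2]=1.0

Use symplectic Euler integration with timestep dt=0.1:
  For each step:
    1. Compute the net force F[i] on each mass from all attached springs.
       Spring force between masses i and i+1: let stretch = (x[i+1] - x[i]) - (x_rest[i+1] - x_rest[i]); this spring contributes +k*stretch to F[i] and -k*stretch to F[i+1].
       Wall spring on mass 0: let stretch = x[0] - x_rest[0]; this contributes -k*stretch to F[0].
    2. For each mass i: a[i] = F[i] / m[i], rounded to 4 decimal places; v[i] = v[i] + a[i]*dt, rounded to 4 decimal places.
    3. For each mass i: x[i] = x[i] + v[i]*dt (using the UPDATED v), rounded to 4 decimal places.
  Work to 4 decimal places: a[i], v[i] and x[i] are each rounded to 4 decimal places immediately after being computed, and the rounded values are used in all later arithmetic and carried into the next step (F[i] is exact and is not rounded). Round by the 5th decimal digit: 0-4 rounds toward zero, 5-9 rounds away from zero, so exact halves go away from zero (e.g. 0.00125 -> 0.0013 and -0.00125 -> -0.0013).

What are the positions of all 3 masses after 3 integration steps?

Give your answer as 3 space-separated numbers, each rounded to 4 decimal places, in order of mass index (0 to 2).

Step 0: x=[4.0000 14.0000 17.0000] v=[0.0000 0.0000 1.0000]
Step 1: x=[4.2400 13.7200 17.1600] v=[2.4000 -2.8000 1.6000]
Step 2: x=[4.6896 13.1984 17.3712] v=[4.4960 -5.2160 2.1120]
Step 3: x=[5.2920 12.5034 17.6189] v=[6.0237 -6.9504 2.4774]

Answer: 5.2920 12.5034 17.6189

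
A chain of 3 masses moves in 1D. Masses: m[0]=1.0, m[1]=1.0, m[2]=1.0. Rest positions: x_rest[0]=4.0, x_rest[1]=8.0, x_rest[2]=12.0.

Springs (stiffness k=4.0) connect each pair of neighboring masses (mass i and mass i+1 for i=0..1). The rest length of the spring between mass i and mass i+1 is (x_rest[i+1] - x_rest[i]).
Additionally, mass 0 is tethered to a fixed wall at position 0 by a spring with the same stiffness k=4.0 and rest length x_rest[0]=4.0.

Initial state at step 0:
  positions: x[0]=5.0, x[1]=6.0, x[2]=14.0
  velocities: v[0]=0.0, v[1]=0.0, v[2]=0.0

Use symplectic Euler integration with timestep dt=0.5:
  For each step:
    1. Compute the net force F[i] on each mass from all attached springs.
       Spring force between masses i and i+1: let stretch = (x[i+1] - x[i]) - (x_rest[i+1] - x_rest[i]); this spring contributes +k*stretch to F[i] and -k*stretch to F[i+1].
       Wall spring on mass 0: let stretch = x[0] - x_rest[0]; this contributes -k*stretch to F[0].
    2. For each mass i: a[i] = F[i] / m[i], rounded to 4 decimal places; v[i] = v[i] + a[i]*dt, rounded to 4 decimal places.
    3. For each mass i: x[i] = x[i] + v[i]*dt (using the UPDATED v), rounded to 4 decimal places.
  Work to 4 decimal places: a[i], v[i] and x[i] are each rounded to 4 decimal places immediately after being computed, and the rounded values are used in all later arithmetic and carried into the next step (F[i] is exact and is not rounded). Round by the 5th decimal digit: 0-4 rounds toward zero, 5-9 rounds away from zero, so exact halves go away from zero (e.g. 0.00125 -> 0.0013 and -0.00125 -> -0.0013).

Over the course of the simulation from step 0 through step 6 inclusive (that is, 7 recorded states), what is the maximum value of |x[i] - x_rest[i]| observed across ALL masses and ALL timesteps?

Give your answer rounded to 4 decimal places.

Step 0: x=[5.0000 6.0000 14.0000] v=[0.0000 0.0000 0.0000]
Step 1: x=[1.0000 13.0000 10.0000] v=[-8.0000 14.0000 -8.0000]
Step 2: x=[8.0000 5.0000 13.0000] v=[14.0000 -16.0000 6.0000]
Step 3: x=[4.0000 8.0000 12.0000] v=[-8.0000 6.0000 -2.0000]
Step 4: x=[0.0000 11.0000 11.0000] v=[-8.0000 6.0000 -2.0000]
Step 5: x=[7.0000 3.0000 14.0000] v=[14.0000 -16.0000 6.0000]
Step 6: x=[3.0000 10.0000 10.0000] v=[-8.0000 14.0000 -8.0000]
Max displacement = 5.0000

Answer: 5.0000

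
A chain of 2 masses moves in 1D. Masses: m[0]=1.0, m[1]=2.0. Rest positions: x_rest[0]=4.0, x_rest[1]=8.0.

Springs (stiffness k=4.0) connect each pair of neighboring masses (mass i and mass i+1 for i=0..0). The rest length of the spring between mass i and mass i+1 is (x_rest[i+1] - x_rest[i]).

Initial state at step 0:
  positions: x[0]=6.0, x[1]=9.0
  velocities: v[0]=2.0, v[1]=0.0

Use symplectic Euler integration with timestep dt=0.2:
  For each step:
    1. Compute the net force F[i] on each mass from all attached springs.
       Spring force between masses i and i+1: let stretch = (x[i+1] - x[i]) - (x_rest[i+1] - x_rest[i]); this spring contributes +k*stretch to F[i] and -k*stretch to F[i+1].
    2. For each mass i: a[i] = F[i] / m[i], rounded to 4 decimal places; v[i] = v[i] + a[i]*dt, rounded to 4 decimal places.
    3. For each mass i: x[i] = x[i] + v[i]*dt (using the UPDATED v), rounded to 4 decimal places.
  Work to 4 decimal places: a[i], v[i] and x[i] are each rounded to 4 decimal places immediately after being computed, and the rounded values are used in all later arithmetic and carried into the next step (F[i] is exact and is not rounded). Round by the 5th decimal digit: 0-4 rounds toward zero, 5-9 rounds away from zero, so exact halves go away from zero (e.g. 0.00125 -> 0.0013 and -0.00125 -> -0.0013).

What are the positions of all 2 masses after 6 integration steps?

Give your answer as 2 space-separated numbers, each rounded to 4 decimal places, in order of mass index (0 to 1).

Step 0: x=[6.0000 9.0000] v=[2.0000 0.0000]
Step 1: x=[6.2400 9.0800] v=[1.2000 0.4000]
Step 2: x=[6.2944 9.2528] v=[0.2720 0.8640]
Step 3: x=[6.1821 9.5089] v=[-0.5613 1.2806]
Step 4: x=[5.9621 9.8189] v=[-1.0999 1.5499]
Step 5: x=[5.7192 10.1403] v=[-1.2145 1.6072]
Step 6: x=[5.5437 10.4281] v=[-0.8776 1.4388]

Answer: 5.5437 10.4281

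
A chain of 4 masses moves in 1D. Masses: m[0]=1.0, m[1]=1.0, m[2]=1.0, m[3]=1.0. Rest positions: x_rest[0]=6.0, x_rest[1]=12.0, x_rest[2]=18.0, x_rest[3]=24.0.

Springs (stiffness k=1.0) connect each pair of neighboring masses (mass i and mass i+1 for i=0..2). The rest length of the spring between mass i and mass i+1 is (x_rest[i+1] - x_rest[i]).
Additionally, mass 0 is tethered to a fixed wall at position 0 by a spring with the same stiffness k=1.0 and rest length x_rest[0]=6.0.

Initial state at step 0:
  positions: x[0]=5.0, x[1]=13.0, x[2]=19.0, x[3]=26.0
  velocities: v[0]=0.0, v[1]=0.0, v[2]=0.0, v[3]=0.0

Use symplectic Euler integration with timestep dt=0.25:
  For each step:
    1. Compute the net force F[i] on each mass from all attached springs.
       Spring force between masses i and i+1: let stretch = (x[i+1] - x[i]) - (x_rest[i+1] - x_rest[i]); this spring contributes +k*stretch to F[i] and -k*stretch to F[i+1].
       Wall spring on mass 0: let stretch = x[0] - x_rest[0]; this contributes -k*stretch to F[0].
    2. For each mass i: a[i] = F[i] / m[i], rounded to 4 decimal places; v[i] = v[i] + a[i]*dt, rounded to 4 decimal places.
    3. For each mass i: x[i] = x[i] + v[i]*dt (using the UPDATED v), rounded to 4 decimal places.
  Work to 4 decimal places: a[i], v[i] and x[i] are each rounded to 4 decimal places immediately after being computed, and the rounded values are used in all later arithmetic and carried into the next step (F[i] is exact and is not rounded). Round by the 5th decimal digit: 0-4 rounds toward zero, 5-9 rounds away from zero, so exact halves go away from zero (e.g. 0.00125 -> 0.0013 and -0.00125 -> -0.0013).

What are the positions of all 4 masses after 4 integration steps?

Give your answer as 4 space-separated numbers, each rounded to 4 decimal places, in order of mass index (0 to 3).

Answer: 6.4462 12.1708 19.3651 25.4806

Derivation:
Step 0: x=[5.0000 13.0000 19.0000 26.0000] v=[0.0000 0.0000 0.0000 0.0000]
Step 1: x=[5.1875 12.8750 19.0625 25.9375] v=[0.7500 -0.5000 0.2500 -0.2500]
Step 2: x=[5.5313 12.6563 19.1680 25.8203] v=[1.3750 -0.8750 0.4219 -0.4688]
Step 3: x=[5.9747 12.3992 19.2823 25.6623] v=[1.7734 -1.0283 0.4571 -0.6319]
Step 4: x=[6.4462 12.1708 19.3651 25.4806] v=[1.8859 -0.9137 0.3313 -0.7269]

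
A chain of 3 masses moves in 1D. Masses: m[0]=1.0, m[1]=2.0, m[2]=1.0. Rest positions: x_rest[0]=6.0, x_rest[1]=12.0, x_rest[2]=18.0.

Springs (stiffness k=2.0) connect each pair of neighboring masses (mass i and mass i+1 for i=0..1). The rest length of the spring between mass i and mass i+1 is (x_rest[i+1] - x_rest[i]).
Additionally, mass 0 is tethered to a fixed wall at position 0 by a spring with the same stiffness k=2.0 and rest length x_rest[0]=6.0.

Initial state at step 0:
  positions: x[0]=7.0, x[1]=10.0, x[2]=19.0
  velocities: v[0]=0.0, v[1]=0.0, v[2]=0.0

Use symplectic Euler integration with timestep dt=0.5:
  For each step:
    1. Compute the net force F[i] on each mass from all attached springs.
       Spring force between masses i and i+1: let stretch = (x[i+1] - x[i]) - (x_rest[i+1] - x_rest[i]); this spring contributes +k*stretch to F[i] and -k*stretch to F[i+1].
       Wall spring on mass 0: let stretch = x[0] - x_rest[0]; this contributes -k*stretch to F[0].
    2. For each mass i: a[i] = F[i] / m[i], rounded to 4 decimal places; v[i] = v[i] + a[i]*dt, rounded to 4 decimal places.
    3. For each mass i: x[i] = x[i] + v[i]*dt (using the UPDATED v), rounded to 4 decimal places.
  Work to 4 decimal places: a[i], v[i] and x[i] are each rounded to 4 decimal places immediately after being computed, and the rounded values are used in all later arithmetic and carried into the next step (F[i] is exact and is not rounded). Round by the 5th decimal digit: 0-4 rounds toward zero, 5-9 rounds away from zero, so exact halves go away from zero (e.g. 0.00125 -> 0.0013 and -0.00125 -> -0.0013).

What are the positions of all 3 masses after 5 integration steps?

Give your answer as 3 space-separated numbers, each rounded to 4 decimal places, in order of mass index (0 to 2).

Step 0: x=[7.0000 10.0000 19.0000] v=[0.0000 0.0000 0.0000]
Step 1: x=[5.0000 11.5000 17.5000] v=[-4.0000 3.0000 -3.0000]
Step 2: x=[3.7500 12.8750 16.0000] v=[-2.5000 2.7500 -3.0000]
Step 3: x=[5.1875 12.7500 15.9375] v=[2.8750 -0.2500 -0.1250]
Step 4: x=[7.8125 11.5313 17.2813] v=[5.2500 -2.4375 2.6875]
Step 5: x=[8.3907 10.8204 18.7501] v=[1.1563 -1.4219 2.9375]

Answer: 8.3907 10.8204 18.7501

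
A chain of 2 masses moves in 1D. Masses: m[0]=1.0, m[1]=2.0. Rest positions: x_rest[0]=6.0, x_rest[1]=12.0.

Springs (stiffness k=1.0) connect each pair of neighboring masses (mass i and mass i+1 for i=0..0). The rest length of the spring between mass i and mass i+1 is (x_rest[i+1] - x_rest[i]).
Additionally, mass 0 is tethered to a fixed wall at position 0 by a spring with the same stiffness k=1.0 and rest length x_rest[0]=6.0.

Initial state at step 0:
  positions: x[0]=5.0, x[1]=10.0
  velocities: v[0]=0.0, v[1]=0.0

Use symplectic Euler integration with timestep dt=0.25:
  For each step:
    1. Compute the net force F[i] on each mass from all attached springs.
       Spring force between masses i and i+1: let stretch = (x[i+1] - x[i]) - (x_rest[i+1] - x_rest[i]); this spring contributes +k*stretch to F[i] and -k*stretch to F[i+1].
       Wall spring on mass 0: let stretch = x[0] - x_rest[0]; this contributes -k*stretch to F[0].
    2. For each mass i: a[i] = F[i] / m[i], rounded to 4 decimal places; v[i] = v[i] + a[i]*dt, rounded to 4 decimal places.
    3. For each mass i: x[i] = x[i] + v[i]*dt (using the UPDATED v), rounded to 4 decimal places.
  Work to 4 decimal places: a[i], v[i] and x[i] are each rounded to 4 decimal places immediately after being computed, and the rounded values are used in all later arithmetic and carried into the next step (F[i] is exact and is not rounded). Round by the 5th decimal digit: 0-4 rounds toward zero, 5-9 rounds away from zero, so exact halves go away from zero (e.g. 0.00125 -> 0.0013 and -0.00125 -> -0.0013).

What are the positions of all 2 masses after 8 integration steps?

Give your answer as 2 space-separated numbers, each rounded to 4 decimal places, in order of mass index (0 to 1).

Step 0: x=[5.0000 10.0000] v=[0.0000 0.0000]
Step 1: x=[5.0000 10.0313] v=[0.0000 0.1250]
Step 2: x=[5.0020 10.0928] v=[0.0078 0.2461]
Step 3: x=[5.0095 10.1828] v=[0.0300 0.3598]
Step 4: x=[5.0273 10.2986] v=[0.0710 0.4632]
Step 5: x=[5.0603 10.4372] v=[0.1320 0.5543]
Step 6: x=[5.1131 10.5953] v=[0.2112 0.6322]
Step 7: x=[5.1890 10.7695] v=[0.3035 0.6969]
Step 8: x=[5.2894 10.9569] v=[0.4014 0.7494]

Answer: 5.2894 10.9569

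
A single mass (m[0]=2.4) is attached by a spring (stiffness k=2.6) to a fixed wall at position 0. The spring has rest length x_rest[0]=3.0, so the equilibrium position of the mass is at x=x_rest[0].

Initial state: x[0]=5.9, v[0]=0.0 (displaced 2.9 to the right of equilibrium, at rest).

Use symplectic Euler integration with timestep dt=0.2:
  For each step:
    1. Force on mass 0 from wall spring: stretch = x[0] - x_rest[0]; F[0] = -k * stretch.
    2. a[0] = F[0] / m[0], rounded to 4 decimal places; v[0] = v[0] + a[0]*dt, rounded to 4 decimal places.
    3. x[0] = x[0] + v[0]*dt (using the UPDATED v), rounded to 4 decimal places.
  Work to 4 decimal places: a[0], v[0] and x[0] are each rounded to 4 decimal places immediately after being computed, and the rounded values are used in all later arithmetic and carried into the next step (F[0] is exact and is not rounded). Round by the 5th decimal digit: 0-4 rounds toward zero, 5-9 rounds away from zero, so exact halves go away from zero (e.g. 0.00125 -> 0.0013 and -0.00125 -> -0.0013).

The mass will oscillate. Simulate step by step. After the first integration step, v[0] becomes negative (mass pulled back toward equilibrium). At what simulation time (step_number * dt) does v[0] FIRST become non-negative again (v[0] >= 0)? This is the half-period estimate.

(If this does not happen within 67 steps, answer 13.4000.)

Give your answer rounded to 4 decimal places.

Step 0: x=[5.9000] v=[0.0000]
Step 1: x=[5.7743] v=[-0.6283]
Step 2: x=[5.5284] v=[-1.2294]
Step 3: x=[5.1730] v=[-1.7772]
Step 4: x=[4.7234] v=[-2.2480]
Step 5: x=[4.1991] v=[-2.6214]
Step 6: x=[3.6229] v=[-2.8812]
Step 7: x=[3.0197] v=[-3.0162]
Step 8: x=[2.4156] v=[-3.0205]
Step 9: x=[1.8368] v=[-2.8939]
Step 10: x=[1.3084] v=[-2.6419]
Step 11: x=[0.8533] v=[-2.2754]
Step 12: x=[0.4912] v=[-1.8103]
Step 13: x=[0.2379] v=[-1.2667]
Step 14: x=[0.1043] v=[-0.6682]
Step 15: x=[0.0961] v=[-0.0408]
Step 16: x=[0.2138] v=[0.5884]
First v>=0 after going negative at step 16, time=3.2000

Answer: 3.2000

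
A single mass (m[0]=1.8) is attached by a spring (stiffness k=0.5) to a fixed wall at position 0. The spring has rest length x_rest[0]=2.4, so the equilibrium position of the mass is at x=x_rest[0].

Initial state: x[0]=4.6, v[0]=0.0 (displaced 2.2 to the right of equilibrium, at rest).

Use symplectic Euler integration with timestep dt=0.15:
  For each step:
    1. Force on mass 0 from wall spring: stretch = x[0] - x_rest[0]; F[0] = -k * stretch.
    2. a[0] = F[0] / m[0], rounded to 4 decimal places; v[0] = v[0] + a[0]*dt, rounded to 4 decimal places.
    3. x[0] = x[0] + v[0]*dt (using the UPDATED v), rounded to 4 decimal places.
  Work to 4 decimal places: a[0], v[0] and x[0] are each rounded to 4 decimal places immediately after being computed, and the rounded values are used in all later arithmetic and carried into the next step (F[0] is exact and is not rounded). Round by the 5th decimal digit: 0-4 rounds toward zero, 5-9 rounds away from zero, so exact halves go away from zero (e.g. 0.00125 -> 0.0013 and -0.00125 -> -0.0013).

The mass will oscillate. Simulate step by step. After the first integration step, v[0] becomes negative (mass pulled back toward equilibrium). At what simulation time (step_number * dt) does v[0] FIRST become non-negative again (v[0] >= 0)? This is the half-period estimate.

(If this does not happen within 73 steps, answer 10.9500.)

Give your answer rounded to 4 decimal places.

Step 0: x=[4.6000] v=[0.0000]
Step 1: x=[4.5862] v=[-0.0917]
Step 2: x=[4.5588] v=[-0.1828]
Step 3: x=[4.5179] v=[-0.2728]
Step 4: x=[4.4638] v=[-0.3610]
Step 5: x=[4.3968] v=[-0.4470]
Step 6: x=[4.3173] v=[-0.5302]
Step 7: x=[4.2258] v=[-0.6101]
Step 8: x=[4.1229] v=[-0.6862]
Step 9: x=[4.0092] v=[-0.7580]
Step 10: x=[3.8854] v=[-0.8251]
Step 11: x=[3.7524] v=[-0.8870]
Step 12: x=[3.6109] v=[-0.9434]
Step 13: x=[3.4618] v=[-0.9939]
Step 14: x=[3.3061] v=[-1.0381]
Step 15: x=[3.1447] v=[-1.0759]
Step 16: x=[2.9787] v=[-1.1069]
Step 17: x=[2.8091] v=[-1.1310]
Step 18: x=[2.6369] v=[-1.1480]
Step 19: x=[2.4632] v=[-1.1579]
Step 20: x=[2.2891] v=[-1.1605]
Step 21: x=[2.1157] v=[-1.1559]
Step 22: x=[1.9441] v=[-1.1441]
Step 23: x=[1.7753] v=[-1.1251]
Step 24: x=[1.6104] v=[-1.0991]
Step 25: x=[1.4505] v=[-1.0662]
Step 26: x=[1.2965] v=[-1.0266]
Step 27: x=[1.1494] v=[-0.9806]
Step 28: x=[1.0101] v=[-0.9285]
Step 29: x=[0.8795] v=[-0.8706]
Step 30: x=[0.7584] v=[-0.8072]
Step 31: x=[0.6476] v=[-0.7388]
Step 32: x=[0.5477] v=[-0.6658]
Step 33: x=[0.4594] v=[-0.5886]
Step 34: x=[0.3832] v=[-0.5077]
Step 35: x=[0.3196] v=[-0.4237]
Step 36: x=[0.2691] v=[-0.3370]
Step 37: x=[0.2319] v=[-0.2482]
Step 38: x=[0.2082] v=[-0.1579]
Step 39: x=[0.1982] v=[-0.0666]
Step 40: x=[0.2020] v=[0.0251]
First v>=0 after going negative at step 40, time=6.0000

Answer: 6.0000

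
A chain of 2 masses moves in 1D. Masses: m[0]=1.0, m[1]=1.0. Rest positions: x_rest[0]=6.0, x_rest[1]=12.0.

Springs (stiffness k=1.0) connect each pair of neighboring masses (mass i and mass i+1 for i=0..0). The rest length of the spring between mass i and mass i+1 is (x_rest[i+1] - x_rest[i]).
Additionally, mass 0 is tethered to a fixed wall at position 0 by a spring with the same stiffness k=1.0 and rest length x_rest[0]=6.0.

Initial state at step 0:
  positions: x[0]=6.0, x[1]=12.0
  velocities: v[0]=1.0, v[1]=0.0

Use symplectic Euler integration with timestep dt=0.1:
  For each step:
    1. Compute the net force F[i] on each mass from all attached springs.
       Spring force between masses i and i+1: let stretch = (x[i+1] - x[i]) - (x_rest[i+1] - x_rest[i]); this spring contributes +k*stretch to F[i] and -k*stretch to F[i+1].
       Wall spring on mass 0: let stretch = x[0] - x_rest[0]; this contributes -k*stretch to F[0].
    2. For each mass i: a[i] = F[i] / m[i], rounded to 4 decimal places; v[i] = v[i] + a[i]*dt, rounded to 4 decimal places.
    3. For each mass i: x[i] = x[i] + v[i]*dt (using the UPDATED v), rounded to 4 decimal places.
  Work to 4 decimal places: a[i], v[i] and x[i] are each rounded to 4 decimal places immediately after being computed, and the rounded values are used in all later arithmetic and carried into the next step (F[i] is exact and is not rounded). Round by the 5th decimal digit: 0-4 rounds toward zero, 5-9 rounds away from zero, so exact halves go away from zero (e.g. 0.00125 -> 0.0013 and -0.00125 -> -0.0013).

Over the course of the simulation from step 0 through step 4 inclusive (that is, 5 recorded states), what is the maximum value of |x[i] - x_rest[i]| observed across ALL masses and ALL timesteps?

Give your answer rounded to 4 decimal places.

Answer: 0.3804

Derivation:
Step 0: x=[6.0000 12.0000] v=[1.0000 0.0000]
Step 1: x=[6.1000 12.0000] v=[1.0000 0.0000]
Step 2: x=[6.1980 12.0010] v=[0.9800 0.0100]
Step 3: x=[6.2921 12.0040] v=[0.9405 0.0297]
Step 4: x=[6.3804 12.0099] v=[0.8825 0.0585]
Max displacement = 0.3804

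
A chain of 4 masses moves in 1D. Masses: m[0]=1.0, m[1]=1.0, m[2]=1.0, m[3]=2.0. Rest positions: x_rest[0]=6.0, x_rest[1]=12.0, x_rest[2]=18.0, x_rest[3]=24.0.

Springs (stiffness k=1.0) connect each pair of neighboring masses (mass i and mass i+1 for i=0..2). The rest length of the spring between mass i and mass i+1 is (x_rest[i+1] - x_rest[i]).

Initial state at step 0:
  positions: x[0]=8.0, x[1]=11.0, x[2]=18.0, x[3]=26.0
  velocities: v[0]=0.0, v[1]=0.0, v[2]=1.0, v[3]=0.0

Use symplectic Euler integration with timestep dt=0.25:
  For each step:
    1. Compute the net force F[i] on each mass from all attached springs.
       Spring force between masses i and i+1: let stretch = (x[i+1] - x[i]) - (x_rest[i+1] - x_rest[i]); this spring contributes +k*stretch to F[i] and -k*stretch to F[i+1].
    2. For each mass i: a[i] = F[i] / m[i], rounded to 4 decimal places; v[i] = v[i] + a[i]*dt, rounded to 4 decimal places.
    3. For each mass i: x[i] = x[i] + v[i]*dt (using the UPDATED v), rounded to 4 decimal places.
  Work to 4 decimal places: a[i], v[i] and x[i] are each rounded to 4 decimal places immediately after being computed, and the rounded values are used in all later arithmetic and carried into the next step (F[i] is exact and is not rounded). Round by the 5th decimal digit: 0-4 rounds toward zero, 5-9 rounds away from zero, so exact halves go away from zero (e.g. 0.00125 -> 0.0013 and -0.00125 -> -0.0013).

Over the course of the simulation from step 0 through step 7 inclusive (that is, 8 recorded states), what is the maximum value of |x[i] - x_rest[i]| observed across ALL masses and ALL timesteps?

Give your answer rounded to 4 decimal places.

Step 0: x=[8.0000 11.0000 18.0000 26.0000] v=[0.0000 0.0000 1.0000 0.0000]
Step 1: x=[7.8125 11.2500 18.3125 25.9375] v=[-0.7500 1.0000 1.2500 -0.2500]
Step 2: x=[7.4649 11.7266 18.6602 25.8242] v=[-1.3906 1.9063 1.3906 -0.4531]
Step 3: x=[7.0086 12.3702 19.0223 25.6746] v=[-1.8252 2.5743 1.4482 -0.5986]
Step 4: x=[6.5124 13.0944 19.3844 25.5046] v=[-1.9848 2.8969 1.4483 -0.6802]
Step 5: x=[6.0526 13.8004 19.7359 25.3308] v=[-1.8393 2.8239 1.4059 -0.6952]
Step 6: x=[5.7020 14.3931 20.0661 25.1697] v=[-1.4024 2.3708 1.3208 -0.6446]
Step 7: x=[5.5196 14.7972 20.3607 25.0366] v=[-0.7296 1.6163 1.1785 -0.5326]
Max displacement = 2.7972

Answer: 2.7972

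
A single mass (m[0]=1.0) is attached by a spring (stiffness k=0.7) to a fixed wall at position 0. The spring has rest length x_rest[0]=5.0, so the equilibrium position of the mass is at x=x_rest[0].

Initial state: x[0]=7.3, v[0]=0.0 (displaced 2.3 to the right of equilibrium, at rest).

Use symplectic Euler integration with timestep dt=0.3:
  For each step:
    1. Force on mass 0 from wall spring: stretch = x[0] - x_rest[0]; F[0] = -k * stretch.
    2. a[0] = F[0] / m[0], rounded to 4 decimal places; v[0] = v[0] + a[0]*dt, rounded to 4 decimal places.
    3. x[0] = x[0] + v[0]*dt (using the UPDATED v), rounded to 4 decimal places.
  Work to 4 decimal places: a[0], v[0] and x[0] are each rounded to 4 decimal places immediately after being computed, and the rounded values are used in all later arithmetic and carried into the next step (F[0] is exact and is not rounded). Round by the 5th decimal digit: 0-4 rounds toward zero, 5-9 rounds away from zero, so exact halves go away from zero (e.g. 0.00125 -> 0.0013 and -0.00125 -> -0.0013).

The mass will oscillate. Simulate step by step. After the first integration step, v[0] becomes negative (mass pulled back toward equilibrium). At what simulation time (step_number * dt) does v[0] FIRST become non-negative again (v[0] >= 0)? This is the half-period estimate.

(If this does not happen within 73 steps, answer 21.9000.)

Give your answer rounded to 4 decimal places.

Step 0: x=[7.3000] v=[0.0000]
Step 1: x=[7.1551] v=[-0.4830]
Step 2: x=[6.8744] v=[-0.9356]
Step 3: x=[6.4756] v=[-1.3292]
Step 4: x=[5.9839] v=[-1.6391]
Step 5: x=[5.4302] v=[-1.8457]
Step 6: x=[4.8494] v=[-1.9360]
Step 7: x=[4.2781] v=[-1.9044]
Step 8: x=[3.7523] v=[-1.7528]
Step 9: x=[3.3051] v=[-1.4908]
Step 10: x=[2.9646] v=[-1.1349]
Step 11: x=[2.7524] v=[-0.7075]
Step 12: x=[2.6818] v=[-0.2355]
Step 13: x=[2.7572] v=[0.2513]
First v>=0 after going negative at step 13, time=3.9000

Answer: 3.9000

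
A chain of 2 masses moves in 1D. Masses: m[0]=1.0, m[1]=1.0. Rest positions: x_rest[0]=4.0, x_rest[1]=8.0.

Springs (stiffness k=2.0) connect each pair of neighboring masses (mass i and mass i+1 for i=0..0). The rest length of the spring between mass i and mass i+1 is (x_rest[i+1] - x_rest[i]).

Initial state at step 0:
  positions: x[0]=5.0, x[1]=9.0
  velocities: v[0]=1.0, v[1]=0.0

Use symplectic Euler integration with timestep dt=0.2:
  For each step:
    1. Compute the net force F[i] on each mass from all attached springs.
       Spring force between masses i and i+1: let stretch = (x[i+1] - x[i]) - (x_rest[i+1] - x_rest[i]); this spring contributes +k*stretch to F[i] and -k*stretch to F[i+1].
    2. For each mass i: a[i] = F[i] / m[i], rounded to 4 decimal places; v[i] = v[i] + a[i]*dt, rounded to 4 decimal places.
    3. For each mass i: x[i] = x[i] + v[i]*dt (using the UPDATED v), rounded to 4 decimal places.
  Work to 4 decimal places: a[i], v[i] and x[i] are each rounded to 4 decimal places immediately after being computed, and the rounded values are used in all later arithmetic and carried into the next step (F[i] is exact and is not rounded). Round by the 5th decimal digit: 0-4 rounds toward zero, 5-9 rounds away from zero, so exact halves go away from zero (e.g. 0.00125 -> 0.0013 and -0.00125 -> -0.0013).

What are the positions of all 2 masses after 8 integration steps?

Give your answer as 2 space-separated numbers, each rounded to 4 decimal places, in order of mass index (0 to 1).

Answer: 5.7796 9.8204

Derivation:
Step 0: x=[5.0000 9.0000] v=[1.0000 0.0000]
Step 1: x=[5.2000 9.0000] v=[1.0000 0.0000]
Step 2: x=[5.3840 9.0160] v=[0.9200 0.0800]
Step 3: x=[5.5386 9.0614] v=[0.7728 0.2272]
Step 4: x=[5.6550 9.1450] v=[0.5819 0.4181]
Step 5: x=[5.7306 9.2694] v=[0.3779 0.6221]
Step 6: x=[5.7693 9.4307] v=[0.1934 0.8066]
Step 7: x=[5.7809 9.6191] v=[0.0580 0.9420]
Step 8: x=[5.7796 9.8204] v=[-0.0067 1.0067]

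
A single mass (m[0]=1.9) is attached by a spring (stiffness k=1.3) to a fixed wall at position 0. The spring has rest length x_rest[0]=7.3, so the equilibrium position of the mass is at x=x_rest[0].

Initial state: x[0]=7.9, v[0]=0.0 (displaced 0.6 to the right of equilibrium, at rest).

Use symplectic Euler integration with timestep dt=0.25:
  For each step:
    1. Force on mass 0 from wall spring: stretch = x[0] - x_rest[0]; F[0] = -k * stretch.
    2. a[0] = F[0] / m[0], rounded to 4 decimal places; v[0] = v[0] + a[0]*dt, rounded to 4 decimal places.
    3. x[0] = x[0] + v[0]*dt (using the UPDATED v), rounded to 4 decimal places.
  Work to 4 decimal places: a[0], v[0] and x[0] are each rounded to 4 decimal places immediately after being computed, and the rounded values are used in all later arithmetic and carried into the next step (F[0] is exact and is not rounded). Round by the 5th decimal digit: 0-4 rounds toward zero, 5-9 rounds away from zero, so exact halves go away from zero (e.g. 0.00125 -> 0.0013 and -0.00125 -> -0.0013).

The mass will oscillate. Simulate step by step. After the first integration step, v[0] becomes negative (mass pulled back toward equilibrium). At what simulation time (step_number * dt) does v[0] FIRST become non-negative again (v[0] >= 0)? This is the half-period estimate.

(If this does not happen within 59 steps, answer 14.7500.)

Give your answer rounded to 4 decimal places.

Answer: 4.0000

Derivation:
Step 0: x=[7.9000] v=[0.0000]
Step 1: x=[7.8744] v=[-0.1026]
Step 2: x=[7.8242] v=[-0.2009]
Step 3: x=[7.7516] v=[-0.2906]
Step 4: x=[7.6596] v=[-0.3679]
Step 5: x=[7.5523] v=[-0.4294]
Step 6: x=[7.4342] v=[-0.4726]
Step 7: x=[7.3103] v=[-0.4956]
Step 8: x=[7.1860] v=[-0.4974]
Step 9: x=[7.0665] v=[-0.4779]
Step 10: x=[6.9570] v=[-0.4380]
Step 11: x=[6.8622] v=[-0.3793]
Step 12: x=[6.7861] v=[-0.3044]
Step 13: x=[6.7320] v=[-0.2165]
Step 14: x=[6.7022] v=[-0.1194]
Step 15: x=[6.6979] v=[-0.0172]
Step 16: x=[6.7194] v=[0.0858]
First v>=0 after going negative at step 16, time=4.0000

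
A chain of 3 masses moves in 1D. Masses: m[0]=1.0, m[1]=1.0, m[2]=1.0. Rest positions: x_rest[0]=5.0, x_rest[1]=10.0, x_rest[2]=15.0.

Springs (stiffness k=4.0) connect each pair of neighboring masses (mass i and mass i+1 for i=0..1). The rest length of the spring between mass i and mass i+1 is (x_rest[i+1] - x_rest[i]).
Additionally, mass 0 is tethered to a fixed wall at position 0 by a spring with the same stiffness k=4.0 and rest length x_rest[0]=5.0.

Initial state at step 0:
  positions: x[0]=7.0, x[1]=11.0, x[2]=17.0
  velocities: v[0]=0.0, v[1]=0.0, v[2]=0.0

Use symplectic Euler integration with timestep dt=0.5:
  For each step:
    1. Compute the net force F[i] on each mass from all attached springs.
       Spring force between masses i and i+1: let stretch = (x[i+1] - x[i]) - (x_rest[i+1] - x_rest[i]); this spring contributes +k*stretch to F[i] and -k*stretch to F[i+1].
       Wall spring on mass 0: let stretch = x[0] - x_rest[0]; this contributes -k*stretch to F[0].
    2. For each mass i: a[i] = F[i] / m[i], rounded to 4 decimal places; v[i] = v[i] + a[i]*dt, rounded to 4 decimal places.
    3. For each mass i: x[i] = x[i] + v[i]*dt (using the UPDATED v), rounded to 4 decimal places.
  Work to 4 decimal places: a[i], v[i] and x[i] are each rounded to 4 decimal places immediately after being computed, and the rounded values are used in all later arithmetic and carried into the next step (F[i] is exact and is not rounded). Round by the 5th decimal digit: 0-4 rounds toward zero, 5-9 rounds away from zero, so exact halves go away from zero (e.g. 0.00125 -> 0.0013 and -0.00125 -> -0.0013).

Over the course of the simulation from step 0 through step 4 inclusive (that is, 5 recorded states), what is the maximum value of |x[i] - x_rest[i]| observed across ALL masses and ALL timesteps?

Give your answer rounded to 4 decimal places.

Answer: 3.0000

Derivation:
Step 0: x=[7.0000 11.0000 17.0000] v=[0.0000 0.0000 0.0000]
Step 1: x=[4.0000 13.0000 16.0000] v=[-6.0000 4.0000 -2.0000]
Step 2: x=[6.0000 9.0000 17.0000] v=[4.0000 -8.0000 2.0000]
Step 3: x=[5.0000 10.0000 15.0000] v=[-2.0000 2.0000 -4.0000]
Step 4: x=[4.0000 11.0000 13.0000] v=[-2.0000 2.0000 -4.0000]
Max displacement = 3.0000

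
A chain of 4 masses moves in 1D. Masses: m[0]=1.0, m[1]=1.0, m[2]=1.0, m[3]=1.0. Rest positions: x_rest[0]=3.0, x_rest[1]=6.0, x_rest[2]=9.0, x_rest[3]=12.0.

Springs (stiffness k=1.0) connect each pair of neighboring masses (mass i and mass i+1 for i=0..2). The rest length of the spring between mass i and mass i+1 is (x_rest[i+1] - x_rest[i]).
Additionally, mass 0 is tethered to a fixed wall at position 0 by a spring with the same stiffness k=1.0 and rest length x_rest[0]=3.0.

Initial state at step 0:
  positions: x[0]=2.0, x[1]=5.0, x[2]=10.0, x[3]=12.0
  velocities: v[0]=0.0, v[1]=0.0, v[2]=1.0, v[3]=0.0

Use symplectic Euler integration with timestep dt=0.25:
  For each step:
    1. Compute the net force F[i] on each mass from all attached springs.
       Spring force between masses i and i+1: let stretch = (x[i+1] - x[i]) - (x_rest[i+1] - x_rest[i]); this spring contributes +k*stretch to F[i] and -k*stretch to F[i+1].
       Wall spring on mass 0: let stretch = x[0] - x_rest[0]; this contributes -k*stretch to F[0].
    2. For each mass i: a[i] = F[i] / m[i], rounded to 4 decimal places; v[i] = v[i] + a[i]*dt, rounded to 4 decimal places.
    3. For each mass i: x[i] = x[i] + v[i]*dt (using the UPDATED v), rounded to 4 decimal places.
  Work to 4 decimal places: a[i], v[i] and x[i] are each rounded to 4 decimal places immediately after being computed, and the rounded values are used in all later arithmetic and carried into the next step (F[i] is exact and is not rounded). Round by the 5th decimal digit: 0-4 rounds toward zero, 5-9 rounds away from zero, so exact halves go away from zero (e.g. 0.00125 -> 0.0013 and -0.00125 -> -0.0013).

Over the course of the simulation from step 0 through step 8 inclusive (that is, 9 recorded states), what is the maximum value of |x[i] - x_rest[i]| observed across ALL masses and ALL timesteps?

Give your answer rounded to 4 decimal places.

Answer: 1.0625

Derivation:
Step 0: x=[2.0000 5.0000 10.0000 12.0000] v=[0.0000 0.0000 1.0000 0.0000]
Step 1: x=[2.0625 5.1250 10.0625 12.0625] v=[0.2500 0.5000 0.2500 0.2500]
Step 2: x=[2.1875 5.3672 9.9414 12.1875] v=[0.5000 0.9688 -0.4844 0.5000]
Step 3: x=[2.3745 5.6966 9.6748 12.3596] v=[0.7481 1.3174 -1.0664 0.6885]
Step 4: x=[2.6208 6.0670 9.3274 12.5514] v=[0.9850 1.4814 -1.3898 0.7673]
Step 5: x=[2.9187 6.4258 8.9777 12.7292] v=[1.1914 1.4350 -1.3989 0.7113]
Step 6: x=[3.2533 6.7249 8.7030 12.8601] v=[1.3385 1.1962 -1.0990 0.5234]
Step 7: x=[3.6016 6.9306 8.5644 12.9186] v=[1.3931 0.8228 -0.5543 0.2341]
Step 8: x=[3.9329 7.0304 8.5959 12.8925] v=[1.3250 0.3990 0.1258 -0.1045]
Max displacement = 1.0625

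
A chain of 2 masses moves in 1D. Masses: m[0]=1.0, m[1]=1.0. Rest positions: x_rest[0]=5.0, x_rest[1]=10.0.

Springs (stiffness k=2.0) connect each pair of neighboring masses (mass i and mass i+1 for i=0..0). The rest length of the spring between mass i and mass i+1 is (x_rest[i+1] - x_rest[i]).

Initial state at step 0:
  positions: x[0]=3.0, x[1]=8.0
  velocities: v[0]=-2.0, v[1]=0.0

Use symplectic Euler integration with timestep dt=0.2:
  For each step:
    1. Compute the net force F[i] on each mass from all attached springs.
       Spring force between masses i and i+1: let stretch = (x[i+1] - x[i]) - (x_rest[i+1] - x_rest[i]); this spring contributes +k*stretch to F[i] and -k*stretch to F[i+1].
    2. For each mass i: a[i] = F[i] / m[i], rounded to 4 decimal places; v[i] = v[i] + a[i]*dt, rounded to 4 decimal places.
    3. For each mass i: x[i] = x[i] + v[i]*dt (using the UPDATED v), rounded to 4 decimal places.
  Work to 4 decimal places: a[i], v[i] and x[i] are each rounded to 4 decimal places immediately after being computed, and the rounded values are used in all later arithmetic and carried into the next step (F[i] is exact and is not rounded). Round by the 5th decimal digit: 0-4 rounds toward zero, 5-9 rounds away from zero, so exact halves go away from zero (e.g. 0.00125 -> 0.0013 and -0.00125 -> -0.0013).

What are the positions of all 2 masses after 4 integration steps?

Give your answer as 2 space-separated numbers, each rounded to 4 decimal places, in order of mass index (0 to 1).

Step 0: x=[3.0000 8.0000] v=[-2.0000 0.0000]
Step 1: x=[2.6000 8.0000] v=[-2.0000 0.0000]
Step 2: x=[2.2320 7.9680] v=[-1.8400 -0.1600]
Step 3: x=[1.9229 7.8771] v=[-1.5456 -0.4544]
Step 4: x=[1.6901 7.7099] v=[-1.1639 -0.8361]

Answer: 1.6901 7.7099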